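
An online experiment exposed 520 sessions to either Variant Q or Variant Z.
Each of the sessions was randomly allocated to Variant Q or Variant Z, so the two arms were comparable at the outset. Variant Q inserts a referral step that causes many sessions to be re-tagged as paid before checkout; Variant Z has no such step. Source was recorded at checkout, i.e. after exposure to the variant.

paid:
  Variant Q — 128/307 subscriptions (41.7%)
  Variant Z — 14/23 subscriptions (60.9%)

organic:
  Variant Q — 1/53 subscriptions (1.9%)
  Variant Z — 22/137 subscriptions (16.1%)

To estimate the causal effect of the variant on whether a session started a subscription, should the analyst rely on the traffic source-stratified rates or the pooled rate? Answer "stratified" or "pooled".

Traffic source here is a post-treatment variable shaped by the variant; conditioning on it would introduce bias rather than remove it. The overall comparison is the causal one.
Pooled: Variant Q 35.8% vs Variant Z 22.5%; Variant Q is higher overall.

pooled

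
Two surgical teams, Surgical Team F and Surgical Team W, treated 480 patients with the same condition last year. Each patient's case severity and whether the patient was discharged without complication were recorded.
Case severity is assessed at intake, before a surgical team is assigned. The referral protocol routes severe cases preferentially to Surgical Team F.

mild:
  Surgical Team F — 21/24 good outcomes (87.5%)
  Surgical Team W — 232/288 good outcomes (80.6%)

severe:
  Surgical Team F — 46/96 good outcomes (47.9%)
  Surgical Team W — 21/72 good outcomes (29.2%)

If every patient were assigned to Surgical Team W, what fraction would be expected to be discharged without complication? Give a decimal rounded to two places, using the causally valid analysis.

Nothing the surgical team does changes case severity; the imbalance is an allocation artefact. With case severity also predicting the outcome, the pooled figure is confounded, and the within-stratum comparison is the causal one.
Standardising Surgical Team W to the population case severity mix: 0.650·232/288 + 0.350·21/72 = 0.626.

0.63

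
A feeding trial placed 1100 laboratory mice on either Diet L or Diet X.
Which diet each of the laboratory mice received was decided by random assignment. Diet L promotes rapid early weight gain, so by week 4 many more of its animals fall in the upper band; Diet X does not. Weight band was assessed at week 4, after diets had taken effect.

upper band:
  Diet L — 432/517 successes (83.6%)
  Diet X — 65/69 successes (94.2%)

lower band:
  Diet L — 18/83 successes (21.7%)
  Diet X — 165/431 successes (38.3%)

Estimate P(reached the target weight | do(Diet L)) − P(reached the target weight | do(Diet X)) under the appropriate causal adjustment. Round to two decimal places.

Week-4 weight band is recorded after the diet and is itself shifted by it — it sits on the causal path from diet to outcome. Conditioning on a mediator would strip out part of the effect we want; the pooled comparison gives the total causal effect.
The causal difference is the pooled difference: 0.750 − 0.460 = +0.290.

+0.29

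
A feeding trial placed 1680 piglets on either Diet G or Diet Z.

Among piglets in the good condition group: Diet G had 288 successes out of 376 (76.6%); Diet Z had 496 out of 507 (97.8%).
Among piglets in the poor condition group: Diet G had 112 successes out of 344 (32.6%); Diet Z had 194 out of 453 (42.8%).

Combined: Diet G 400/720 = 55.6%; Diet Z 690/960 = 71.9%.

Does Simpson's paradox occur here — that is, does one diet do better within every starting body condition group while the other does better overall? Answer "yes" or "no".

no

Within each starting body condition level (good condition 76.6% vs 97.8%; poor condition 32.6% vs 42.8%), Diet Z has the higher rate every time. Pooled: 55.6% vs 71.9% — Diet Z has the higher rate overall. They agree.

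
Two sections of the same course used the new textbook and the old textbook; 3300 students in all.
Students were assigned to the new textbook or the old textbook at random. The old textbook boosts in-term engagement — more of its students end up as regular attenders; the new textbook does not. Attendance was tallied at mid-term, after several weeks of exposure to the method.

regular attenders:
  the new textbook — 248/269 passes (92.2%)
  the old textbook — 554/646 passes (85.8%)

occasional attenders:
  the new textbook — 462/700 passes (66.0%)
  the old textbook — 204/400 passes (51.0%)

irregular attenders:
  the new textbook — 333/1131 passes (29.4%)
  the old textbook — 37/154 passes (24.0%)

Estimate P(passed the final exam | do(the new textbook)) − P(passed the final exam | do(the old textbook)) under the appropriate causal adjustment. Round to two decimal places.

-0.17

the new textbook is higher inside every mid-term attendance stratum but the old textbook is higher in aggregate. Whether to stratify depends on how mid-term attendance relates to the teaching method.
Mid-term attendance here is a post-treatment variable shaped by the teaching method; conditioning on it would introduce bias rather than remove it. The overall comparison is the causal one.
The causal difference is the pooled difference: 0.497 − 0.662 = -0.166.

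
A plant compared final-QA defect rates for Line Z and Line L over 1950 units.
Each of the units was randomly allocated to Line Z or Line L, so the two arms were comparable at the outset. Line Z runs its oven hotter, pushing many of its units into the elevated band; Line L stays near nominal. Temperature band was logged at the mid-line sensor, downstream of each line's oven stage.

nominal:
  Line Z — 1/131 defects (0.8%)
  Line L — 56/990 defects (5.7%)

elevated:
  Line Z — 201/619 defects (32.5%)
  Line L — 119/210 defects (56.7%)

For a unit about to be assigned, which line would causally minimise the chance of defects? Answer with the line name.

Line L

Within every in-process temperature band level Line Z has the lower rate, yet pooled Line L does — Simpson's reversal.
The distribution of in-process temperature band is itself part of what the line does — it is an intermediate outcome. Holding it fixed would remove that part of the effect; the total effect is the pooled difference.
Pooled: Line Z 26.9% vs Line L 14.6%; Line L is lower overall.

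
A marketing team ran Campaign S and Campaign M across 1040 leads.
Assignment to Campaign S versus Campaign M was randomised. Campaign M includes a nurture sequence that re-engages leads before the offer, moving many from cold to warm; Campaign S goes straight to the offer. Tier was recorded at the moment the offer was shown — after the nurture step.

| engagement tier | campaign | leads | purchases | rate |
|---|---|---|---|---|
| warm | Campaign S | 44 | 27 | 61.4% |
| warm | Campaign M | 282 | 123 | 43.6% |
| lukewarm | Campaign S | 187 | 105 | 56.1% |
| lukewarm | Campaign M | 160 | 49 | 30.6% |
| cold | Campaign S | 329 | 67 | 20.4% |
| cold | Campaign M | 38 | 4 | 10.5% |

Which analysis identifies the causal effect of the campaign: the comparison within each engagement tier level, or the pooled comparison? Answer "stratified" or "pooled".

pooled

Campaign S is higher inside every engagement tier stratum but Campaign M is higher in aggregate. Whether to stratify depends on how engagement tier relates to the campaign.
Stratifying would compare campaigns among leads the campaigns themselves sorted into engagement tier groups — a form of selection on an intermediate. The unconditioned pooled rates give the total causal effect.
Pooled: Campaign S 35.5% vs Campaign M 36.7%; Campaign M is higher overall.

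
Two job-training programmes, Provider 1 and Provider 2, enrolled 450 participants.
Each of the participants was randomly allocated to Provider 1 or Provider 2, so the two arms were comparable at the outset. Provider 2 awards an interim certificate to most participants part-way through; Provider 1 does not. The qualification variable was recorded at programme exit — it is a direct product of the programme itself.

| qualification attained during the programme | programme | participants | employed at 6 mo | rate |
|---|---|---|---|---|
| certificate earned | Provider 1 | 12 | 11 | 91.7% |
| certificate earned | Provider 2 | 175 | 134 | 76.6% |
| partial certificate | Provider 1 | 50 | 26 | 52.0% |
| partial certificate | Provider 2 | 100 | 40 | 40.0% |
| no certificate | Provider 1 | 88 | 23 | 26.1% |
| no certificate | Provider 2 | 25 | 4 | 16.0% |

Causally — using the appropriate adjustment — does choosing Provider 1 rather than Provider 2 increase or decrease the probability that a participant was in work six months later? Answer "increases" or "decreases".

decreases

The qualification attained during the programme-specific comparison favours Provider 1 throughout, but the pooled figures favour Provider 2. The question is whether to condition on qualification attained during the programme.
The distribution of qualification attained during the programme is itself part of what the programme does — it is an intermediate outcome. Holding it fixed would remove that part of the effect; the total effect is the pooled difference.
Pooled: Provider 1 40.0% vs Provider 2 59.3%; Provider 2 is higher overall.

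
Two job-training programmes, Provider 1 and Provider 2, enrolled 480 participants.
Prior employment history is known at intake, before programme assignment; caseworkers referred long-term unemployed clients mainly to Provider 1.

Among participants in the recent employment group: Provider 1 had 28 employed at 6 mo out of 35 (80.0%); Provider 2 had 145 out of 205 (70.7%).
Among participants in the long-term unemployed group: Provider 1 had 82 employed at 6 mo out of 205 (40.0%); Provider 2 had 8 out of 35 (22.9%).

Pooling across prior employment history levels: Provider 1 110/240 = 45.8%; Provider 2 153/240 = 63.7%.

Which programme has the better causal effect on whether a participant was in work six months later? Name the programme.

Provider 1

Prior employment history satisfies the back-door criterion: it is not a descendant of the programme, and it blocks the spurious path from programme to outcome. Adjusting for it (i.e., using the within-prior employment history rates) gives the causal effect.
Within each level — recent employment: 80.0% vs 70.7%; long-term unemployed: 40.0% vs 22.9% — Provider 1 is higher every time.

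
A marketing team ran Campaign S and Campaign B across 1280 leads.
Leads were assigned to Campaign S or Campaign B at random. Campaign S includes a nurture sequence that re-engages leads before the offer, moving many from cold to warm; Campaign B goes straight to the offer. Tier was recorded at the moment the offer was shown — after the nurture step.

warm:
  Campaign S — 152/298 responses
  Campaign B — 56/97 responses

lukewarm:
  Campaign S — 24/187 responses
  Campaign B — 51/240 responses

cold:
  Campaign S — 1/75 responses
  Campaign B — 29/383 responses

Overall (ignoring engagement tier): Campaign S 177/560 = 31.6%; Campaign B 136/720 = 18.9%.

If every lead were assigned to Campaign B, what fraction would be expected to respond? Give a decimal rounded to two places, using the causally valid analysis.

Engagement tier is downstream of the campaign. One should not condition on a consequence of treatment, so the overall rates are the right comparison.
So P(outcome | do(Campaign B)) is just the pooled rate for Campaign B: 136/720 = 0.189.

0.19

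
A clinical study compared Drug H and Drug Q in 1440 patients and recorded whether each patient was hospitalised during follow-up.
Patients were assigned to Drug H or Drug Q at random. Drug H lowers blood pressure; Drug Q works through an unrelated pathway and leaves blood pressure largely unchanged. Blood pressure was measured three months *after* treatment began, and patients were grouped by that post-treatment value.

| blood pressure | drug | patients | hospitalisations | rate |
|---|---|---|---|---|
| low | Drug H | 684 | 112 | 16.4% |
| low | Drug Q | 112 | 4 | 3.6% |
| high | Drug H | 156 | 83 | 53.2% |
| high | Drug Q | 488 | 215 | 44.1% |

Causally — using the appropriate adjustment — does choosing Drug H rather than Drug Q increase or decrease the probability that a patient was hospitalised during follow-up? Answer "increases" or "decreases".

decreases

Stratifying would compare drugs among patients the drugs themselves sorted into blood pressure groups — a form of selection on an intermediate. The unconditioned pooled rates give the total causal effect.
Pooled: Drug H 23.2% vs Drug Q 36.5%; Drug H is lower overall.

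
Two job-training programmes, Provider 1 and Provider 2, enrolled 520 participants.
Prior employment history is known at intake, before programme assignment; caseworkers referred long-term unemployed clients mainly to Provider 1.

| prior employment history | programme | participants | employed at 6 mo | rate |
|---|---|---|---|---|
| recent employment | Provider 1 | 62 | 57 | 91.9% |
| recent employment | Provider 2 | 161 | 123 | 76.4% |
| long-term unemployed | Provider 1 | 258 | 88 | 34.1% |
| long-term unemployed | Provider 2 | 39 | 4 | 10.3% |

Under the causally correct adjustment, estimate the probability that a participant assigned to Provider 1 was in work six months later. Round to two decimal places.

Provider 1 is higher inside every prior employment history stratum but Provider 2 is higher in aggregate. Whether to stratify depends on how prior employment history relates to the programme.
Prior employment history satisfies the back-door criterion: it is not a descendant of the programme, and it blocks the spurious path from programme to outcome. Adjusting for it (i.e., using the within-prior employment history rates) gives the causal effect.
Standardising Provider 1 to the population prior employment history mix: 0.429·57/62 + 0.571·88/258 = 0.589.

0.59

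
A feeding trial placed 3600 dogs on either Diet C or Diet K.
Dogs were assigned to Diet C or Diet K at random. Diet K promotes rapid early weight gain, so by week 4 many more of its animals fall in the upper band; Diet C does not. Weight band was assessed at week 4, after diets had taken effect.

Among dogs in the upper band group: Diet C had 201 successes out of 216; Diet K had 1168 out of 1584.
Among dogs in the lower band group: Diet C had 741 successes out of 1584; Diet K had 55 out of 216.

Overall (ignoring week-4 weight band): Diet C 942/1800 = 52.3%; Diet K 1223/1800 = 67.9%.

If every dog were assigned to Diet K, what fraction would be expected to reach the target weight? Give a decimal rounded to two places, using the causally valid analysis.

Week-4 weight band lies on the pathway diet → week-4 weight band → outcome, so adjusting for it blocks the indirect effect. For the total causal effect of diet, use the unadjusted pooled rates.
So P(outcome | do(Diet K)) is just the pooled rate for Diet K: 1223/1800 = 0.679.

0.68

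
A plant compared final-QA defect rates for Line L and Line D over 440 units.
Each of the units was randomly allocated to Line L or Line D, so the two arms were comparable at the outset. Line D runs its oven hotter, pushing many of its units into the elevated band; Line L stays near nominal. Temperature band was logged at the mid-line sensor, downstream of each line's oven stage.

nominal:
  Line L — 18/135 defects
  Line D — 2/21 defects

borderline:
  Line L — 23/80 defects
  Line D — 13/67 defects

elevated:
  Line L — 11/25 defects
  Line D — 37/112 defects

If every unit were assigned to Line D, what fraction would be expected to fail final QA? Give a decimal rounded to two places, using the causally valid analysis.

Line D is lower inside every in-process temperature band stratum but Line L is lower in aggregate. Whether to stratify depends on how in-process temperature band relates to the line.
Because the line influences in-process temperature band, in-process temperature band is a post-treatment mediator, not a confounder. Stratifying on it would bias the estimate; the causal effect is the crude pooled difference.
So P(outcome | do(Line D)) is just the pooled rate for Line D: 52/200 = 0.260.

0.26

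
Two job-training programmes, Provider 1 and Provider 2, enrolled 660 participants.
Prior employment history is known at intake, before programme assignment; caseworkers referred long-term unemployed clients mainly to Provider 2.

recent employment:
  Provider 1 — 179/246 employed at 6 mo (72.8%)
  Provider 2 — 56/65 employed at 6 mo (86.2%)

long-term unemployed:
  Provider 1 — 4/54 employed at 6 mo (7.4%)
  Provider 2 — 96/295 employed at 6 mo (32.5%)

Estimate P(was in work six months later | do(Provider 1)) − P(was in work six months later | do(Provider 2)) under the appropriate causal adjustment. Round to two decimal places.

-0.20

Prior employment history is set before the programme has any effect — it is not caused by the programme — and it independently drives the outcome. That makes it a confounder, so the causal comparison is within prior employment history levels.
Adjusting over the population distribution of prior employment history: 0.471·(0.728−0.862) + 0.529·(0.074−0.325) = -0.196.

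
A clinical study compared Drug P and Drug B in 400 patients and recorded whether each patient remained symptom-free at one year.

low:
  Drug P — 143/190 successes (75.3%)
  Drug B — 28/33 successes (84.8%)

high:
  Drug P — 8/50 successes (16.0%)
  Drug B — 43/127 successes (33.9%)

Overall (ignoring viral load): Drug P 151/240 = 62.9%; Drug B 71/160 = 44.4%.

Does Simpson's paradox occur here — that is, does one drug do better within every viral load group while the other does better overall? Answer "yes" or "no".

yes

Within each viral load level (low 75.3% vs 84.8%; high 16.0% vs 33.9%), Drug B has the higher rate every time. Pooled: 62.9% vs 44.4% — Drug P has the higher rate overall. The two comparisons disagree.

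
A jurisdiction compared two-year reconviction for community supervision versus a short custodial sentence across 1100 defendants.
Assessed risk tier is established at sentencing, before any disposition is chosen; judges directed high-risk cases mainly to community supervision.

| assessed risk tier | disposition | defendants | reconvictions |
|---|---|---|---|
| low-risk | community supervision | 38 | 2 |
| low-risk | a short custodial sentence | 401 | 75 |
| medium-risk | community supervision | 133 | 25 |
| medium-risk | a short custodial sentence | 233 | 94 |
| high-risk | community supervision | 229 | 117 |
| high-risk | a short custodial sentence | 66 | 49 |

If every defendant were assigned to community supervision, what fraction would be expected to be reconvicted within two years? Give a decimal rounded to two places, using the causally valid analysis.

0.22

The assessed risk tier-specific comparison favours community supervision throughout, but the pooled figures favour a short custodial sentence. The question is whether to condition on assessed risk tier.
Here assessed risk tier is a common cause — it drives both which disposition a case falls under and the outcome. The crude comparison mixes populations; the stratum-specific rates are the causally relevant ones.
Standardising community supervision to the population assessed risk tier mix: 0.399·2/38 + 0.333·25/133 + 0.268·117/229 = 0.221.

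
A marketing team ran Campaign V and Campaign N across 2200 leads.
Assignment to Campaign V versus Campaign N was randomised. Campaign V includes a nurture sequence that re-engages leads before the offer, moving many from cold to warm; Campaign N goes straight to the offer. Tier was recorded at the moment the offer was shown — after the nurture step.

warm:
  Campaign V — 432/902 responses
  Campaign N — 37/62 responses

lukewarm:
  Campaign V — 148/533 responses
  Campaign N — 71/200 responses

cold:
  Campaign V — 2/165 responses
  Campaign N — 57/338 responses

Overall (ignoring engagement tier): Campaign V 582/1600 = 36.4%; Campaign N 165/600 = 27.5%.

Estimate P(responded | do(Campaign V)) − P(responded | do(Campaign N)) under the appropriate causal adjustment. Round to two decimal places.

The stratified and pooled comparisons disagree (Campaign N wins within each engagement tier; Campaign V wins overall), so the answer turns on the causal role of engagement tier.
Engagement tier is downstream of the campaign. One should not condition on a consequence of treatment, so the overall rates are the right comparison.
The causal difference is the pooled difference: 0.364 − 0.275 = +0.089.

+0.09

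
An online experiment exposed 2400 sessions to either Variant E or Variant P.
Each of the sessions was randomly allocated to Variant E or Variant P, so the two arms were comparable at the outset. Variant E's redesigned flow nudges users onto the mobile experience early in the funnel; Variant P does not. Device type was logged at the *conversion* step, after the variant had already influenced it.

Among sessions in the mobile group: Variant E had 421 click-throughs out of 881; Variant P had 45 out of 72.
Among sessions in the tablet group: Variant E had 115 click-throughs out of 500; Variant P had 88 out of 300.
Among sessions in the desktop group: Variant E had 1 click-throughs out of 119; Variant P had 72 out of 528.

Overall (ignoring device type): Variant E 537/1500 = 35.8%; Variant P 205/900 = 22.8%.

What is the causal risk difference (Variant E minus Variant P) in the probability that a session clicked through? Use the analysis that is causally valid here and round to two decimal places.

The stratified and pooled comparisons disagree (Variant P wins within each device type; Variant E wins overall), so the answer turns on the causal role of device type.
Device type lies on the pathway variant → device type → outcome, so adjusting for it blocks the indirect effect. For the total causal effect of variant, use the unadjusted pooled rates.
The causal difference is the pooled difference: 0.358 − 0.228 = +0.130.

+0.13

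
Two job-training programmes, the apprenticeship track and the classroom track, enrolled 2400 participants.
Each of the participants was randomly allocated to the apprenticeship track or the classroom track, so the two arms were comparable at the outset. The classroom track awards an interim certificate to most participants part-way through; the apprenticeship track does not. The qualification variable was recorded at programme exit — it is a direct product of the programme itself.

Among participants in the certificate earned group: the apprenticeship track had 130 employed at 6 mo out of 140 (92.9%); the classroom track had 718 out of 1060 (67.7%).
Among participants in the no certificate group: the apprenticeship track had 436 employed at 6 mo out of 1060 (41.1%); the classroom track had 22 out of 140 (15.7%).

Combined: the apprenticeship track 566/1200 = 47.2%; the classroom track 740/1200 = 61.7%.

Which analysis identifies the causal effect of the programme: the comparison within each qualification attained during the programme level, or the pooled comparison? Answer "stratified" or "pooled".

pooled

The qualification attained during the programme-specific comparison favours the apprenticeship track throughout, but the pooled figures favour the classroom track. The question is whether to condition on qualification attained during the programme.
Qualification attained during the programme is recorded after the programme and is itself shifted by it — it sits on the causal path from programme to outcome. Conditioning on a mediator would strip out part of the effect we want; the pooled comparison gives the total causal effect.
Pooled: the apprenticeship track 47.2% vs the classroom track 61.7%; the classroom track is higher overall.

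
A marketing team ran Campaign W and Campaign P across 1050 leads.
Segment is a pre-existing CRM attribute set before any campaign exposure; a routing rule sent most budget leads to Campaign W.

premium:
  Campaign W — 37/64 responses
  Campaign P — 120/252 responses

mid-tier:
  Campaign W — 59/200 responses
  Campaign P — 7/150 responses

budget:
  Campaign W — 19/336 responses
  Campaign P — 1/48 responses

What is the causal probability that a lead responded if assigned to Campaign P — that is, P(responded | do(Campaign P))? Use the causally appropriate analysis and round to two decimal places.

0.17

Campaign W is higher inside every customer segment stratum but Campaign P is higher in aggregate. Whether to stratify depends on how customer segment relates to the campaign.
Since customer segment is a pre-existing factor (not a product of the campaign) and it affects the outcome on its own, it is a confounder. The stratified rates, not the pooled rate, identify the causal effect.
Standardising Campaign P to the population customer segment mix: 0.301·120/252 + 0.333·7/150 + 0.366·1/48 = 0.166.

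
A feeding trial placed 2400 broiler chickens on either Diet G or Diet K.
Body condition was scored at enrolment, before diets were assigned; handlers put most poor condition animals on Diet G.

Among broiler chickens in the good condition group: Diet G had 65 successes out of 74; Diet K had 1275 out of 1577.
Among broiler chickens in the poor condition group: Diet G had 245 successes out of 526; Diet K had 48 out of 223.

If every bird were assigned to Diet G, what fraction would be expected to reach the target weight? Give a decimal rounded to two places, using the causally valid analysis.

The stratified and pooled comparisons disagree (Diet G wins within each starting body condition; Diet K wins overall), so the answer turns on the causal role of starting body condition.
The imbalance in starting body condition arose from how broiler chickens were allocated, not from anything the diet did; and starting body condition independently affects the outcome. The pooled gap is confounded — condition on starting body condition.
Standardising Diet G to the population starting body condition mix: 0.688·65/74 + 0.312·245/526 = 0.750.

0.75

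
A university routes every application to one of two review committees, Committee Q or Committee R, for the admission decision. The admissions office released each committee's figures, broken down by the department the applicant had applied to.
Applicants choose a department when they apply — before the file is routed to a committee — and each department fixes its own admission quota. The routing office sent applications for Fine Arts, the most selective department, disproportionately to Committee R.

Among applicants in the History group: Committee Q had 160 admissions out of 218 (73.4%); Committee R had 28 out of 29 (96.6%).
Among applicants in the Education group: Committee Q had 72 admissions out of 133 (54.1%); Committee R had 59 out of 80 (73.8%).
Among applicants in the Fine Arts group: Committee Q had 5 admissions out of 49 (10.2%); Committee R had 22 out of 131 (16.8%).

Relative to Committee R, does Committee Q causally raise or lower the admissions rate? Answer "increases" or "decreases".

Committee R is higher inside every department stratum but Committee Q is higher in aggregate. Whether to stratify depends on how department relates to the review committee.
Department satisfies the back-door criterion: it is not a descendant of the review committee, and it blocks the spurious path from review committee to outcome. Adjusting for it (i.e., using the within-department rates) gives the causal effect.
Within each level — History: 73.4% vs 96.6%; Education: 54.1% vs 73.8%; Fine Arts: 10.2% vs 16.8% — Committee R is higher every time.

decreases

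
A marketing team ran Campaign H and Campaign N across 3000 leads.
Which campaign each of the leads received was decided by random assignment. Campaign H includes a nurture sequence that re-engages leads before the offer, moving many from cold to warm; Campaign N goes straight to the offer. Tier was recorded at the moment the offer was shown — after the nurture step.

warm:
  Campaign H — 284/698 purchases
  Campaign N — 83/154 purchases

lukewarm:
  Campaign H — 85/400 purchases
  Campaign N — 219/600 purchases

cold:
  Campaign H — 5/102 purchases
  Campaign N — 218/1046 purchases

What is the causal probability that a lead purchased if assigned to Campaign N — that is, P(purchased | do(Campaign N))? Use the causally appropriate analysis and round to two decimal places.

Within every engagement tier level Campaign N has the higher rate, yet pooled Campaign H does — Simpson's reversal.
Engagement tier here is a post-treatment variable shaped by the campaign; conditioning on it would introduce bias rather than remove it. The overall comparison is the causal one.
So P(outcome | do(Campaign N)) is just the pooled rate for Campaign N: 520/1800 = 0.289.

0.29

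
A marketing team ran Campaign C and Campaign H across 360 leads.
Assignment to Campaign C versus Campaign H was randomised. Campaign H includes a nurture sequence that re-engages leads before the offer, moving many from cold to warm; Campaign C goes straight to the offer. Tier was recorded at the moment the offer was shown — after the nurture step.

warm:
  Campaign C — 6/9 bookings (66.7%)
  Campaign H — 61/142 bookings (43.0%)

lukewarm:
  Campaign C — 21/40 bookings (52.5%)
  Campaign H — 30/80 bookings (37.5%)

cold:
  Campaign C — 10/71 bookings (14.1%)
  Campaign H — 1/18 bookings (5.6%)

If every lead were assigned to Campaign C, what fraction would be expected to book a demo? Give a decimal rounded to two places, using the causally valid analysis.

0.31

The stratified and pooled comparisons disagree (Campaign C wins within each engagement tier; Campaign H wins overall), so the answer turns on the causal role of engagement tier.
Engagement tier is recorded after the campaign and is itself shifted by it — it sits on the causal path from campaign to outcome. Conditioning on a mediator would strip out part of the effect we want; the pooled comparison gives the total causal effect.
So P(outcome | do(Campaign C)) is just the pooled rate for Campaign C: 37/120 = 0.308.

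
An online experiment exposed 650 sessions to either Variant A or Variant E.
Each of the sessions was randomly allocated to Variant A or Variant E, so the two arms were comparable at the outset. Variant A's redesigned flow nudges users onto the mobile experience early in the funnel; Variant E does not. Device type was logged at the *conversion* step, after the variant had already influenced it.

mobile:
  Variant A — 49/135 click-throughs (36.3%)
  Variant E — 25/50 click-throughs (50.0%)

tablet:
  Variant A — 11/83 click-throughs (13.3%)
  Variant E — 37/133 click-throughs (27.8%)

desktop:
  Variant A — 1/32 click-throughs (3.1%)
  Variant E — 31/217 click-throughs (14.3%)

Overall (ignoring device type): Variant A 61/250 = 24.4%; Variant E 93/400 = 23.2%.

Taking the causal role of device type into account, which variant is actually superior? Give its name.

Variant A

The stratified and pooled comparisons disagree (Variant E wins within each device type; Variant A wins overall), so the answer turns on the causal role of device type.
The distribution of device type is itself part of what the variant does — it is an intermediate outcome. Holding it fixed would remove that part of the effect; the total effect is the pooled difference.
Pooled: Variant A 24.4% vs Variant E 23.2%; Variant A is higher overall.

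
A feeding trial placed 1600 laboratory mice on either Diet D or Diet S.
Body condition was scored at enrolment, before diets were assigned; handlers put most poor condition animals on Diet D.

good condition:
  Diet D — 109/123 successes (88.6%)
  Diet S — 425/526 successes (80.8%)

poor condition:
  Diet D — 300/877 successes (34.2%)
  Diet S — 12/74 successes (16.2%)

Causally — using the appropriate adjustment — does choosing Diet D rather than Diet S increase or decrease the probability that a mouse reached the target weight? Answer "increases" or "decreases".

increases

Within every starting body condition level Diet D has the higher rate, yet pooled Diet S does — Simpson's reversal.
Starting body condition is set before the diet has any effect — it is not caused by the diet — and it independently drives the outcome. That makes it a confounder, so the causal comparison is within starting body condition levels.
Within each level — good condition: 88.6% vs 80.8%; poor condition: 34.2% vs 16.2% — Diet D is higher every time.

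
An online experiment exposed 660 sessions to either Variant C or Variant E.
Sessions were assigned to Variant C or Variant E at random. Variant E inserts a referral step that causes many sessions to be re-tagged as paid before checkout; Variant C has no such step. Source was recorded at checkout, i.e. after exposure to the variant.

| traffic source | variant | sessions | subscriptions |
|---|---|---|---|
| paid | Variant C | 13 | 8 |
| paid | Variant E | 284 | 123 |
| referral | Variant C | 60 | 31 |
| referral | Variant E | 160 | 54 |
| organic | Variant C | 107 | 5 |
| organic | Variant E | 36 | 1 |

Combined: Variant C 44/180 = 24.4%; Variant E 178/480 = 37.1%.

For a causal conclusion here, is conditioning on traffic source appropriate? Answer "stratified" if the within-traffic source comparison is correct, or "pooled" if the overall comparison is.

Variant C is higher inside every traffic source stratum but Variant E is higher in aggregate. Whether to stratify depends on how traffic source relates to the variant.
Stratifying would compare variants among sessions the variants themselves sorted into traffic source groups — a form of selection on an intermediate. The unconditioned pooled rates give the total causal effect.
Pooled: Variant C 24.4% vs Variant E 37.1%; Variant E is higher overall.

pooled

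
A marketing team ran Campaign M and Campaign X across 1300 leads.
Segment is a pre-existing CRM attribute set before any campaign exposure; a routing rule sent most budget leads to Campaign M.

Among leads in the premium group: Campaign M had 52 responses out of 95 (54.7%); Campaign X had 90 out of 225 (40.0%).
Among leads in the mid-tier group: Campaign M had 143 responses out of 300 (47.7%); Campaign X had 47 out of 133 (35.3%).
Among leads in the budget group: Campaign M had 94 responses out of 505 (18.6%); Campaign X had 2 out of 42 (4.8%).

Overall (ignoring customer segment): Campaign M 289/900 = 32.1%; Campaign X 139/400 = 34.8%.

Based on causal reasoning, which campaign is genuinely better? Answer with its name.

Campaign M

Nothing the campaign does changes customer segment; the imbalance is an allocation artefact. With customer segment also predicting the outcome, the pooled figure is confounded, and the within-stratum comparison is the causal one.
Within each level — premium: 54.7% vs 40.0%; mid-tier: 47.7% vs 35.3%; budget: 18.6% vs 4.8% — Campaign M is higher every time.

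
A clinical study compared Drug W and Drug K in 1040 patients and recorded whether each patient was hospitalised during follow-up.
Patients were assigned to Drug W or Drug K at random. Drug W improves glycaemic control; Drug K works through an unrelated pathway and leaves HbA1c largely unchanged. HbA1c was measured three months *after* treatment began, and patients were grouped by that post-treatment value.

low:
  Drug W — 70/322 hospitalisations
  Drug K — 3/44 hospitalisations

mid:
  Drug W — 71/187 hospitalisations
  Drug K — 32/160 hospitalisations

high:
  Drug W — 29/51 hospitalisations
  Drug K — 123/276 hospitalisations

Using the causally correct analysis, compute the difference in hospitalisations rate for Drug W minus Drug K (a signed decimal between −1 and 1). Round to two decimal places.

HbA1c here is a post-treatment variable shaped by the drug; conditioning on it would introduce bias rather than remove it. The overall comparison is the causal one.
The causal difference is the pooled difference: 0.304 − 0.329 = -0.026.

-0.03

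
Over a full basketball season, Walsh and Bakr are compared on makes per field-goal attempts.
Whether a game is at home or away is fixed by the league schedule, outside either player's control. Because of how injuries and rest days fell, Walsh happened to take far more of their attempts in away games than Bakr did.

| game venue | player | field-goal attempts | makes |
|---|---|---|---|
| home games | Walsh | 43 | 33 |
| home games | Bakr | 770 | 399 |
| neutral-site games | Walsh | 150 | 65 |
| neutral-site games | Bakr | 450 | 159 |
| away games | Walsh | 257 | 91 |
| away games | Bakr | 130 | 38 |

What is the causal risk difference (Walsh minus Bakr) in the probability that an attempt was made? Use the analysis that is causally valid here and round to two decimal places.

+0.15

Here game venue is a common cause — it drives both which player a case falls under and the outcome. The crude comparison mixes populations; the stratum-specific rates are the causally relevant ones.
Adjusting over the population distribution of game venue: 0.452·(0.767−0.518) + 0.333·(0.433−0.353) + 0.215·(0.354−0.292) = +0.153.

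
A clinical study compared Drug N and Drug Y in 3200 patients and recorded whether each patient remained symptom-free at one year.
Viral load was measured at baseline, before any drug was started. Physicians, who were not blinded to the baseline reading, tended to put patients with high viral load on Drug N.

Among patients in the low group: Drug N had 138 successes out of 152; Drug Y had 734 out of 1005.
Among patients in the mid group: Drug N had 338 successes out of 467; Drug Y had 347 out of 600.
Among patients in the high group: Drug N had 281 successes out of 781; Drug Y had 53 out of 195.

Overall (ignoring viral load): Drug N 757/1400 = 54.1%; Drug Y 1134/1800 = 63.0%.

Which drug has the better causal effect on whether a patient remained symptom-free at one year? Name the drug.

Since viral load is a pre-existing factor (not a product of the drug) and it affects the outcome on its own, it is a confounder. The stratified rates, not the pooled rate, identify the causal effect.
Within each level — low: 90.8% vs 73.0%; mid: 72.4% vs 57.8%; high: 36.0% vs 27.2% — Drug N is higher every time.

Drug N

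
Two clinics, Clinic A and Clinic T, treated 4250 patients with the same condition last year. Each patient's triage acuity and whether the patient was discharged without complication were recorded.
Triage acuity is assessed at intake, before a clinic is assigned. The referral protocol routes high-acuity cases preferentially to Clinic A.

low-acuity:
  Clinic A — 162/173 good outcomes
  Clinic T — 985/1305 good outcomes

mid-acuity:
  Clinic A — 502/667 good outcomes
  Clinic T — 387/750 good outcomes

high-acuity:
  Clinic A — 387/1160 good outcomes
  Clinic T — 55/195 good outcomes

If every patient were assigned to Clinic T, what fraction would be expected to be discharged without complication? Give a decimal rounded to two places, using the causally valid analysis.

Triage acuity is set before the clinic has any effect — it is not caused by the clinic — and it independently drives the outcome. That makes it a confounder, so the causal comparison is within triage acuity levels.
Standardising Clinic T to the population triage acuity mix: 0.348·985/1305 + 0.333·387/750 + 0.319·55/195 = 0.524.

0.52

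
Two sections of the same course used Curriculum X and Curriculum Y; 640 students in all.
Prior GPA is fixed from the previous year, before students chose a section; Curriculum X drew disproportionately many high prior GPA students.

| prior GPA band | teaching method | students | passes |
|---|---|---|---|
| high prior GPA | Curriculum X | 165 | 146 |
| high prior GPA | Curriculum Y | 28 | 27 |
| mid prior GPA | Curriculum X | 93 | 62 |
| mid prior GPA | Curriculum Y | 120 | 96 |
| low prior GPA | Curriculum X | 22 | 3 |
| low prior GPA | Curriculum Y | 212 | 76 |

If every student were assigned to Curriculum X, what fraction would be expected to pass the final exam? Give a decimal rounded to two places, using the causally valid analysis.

0.54

Since prior GPA band is a pre-existing factor (not a product of the teaching method) and it affects the outcome on its own, it is a confounder. The stratified rates, not the pooled rate, identify the causal effect.
Standardising Curriculum X to the population prior GPA band mix: 0.302·146/165 + 0.333·62/93 + 0.366·3/22 = 0.539.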